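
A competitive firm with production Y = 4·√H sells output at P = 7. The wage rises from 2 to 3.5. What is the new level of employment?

H* = 16

From P·MP_H = w with MP_H = 2·H^(-1/2), the labor demand is H(w) = (14/w)^(2).
At w = 2: H = 49. At w = 3.5: H = 16.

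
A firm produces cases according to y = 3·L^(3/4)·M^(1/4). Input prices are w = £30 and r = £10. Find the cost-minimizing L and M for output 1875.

Cost minimization requires the marginal rate of technical substitution to equal the input-price ratio: MP_L/MP_M = w/r.
Here MP_L/MP_M = (3/4)·(M/L)/(1/4) = 3·(M/L). Setting this equal to 30/10 = 3 gives M = L.
Substituting into y = 1875: 3·L^(3/4)·(L)^(1/4) = 1875.
Solving, L = 625 and M = 625.

L* = 625, M* = 625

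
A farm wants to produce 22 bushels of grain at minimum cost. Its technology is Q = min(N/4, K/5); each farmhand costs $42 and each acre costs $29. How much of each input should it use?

N* = 88, K* = 110

With a fixed-proportions technology, the cost-minimizing bundle uses no slack in either input: N/4 = K/5 = Q.
So N = 4·22 = 88 and K = 5·22 = 110.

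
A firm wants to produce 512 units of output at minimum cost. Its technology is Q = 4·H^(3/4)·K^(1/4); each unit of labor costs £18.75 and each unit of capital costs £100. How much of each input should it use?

Cost minimization requires the marginal rate of technical substitution to equal the input-price ratio: MP_H/MP_K = w/r.
Here MP_H/MP_K = (3/4)·(K/H)/(1/4) = 3·(K/H). Setting this equal to 18.75/100 = 0.1875 gives K = 0.0625H.
Substituting into Q = 512: 4·H^(3/4)·(0.0625H)^(1/4) = 512.
Solving, H = 256 and K = 16.

H* = 256, K* = 16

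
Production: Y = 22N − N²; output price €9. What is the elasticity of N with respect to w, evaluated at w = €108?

From P·MP_N = w with MP_N = 22 − 2N, labor demand is N(w) = (22 − w/9)/2.
dN/dw = −1/(18) = -1/18.
At w = 108, N = 5, so ε = (dN/dw)·(w/N) = (-1/18)·(108/5) = -1.2.

ε = -1.2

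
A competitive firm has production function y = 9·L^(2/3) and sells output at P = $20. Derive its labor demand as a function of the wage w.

MP_L = (2/3)·9·L^(-1/3) = 6·L^(-1/3).
Setting P·MP_L = w: 120·L^(-1/3) = w.
Solving for L: L^(-1/3) = w/120, so L = (120/w)^(3).

L(w) = 1728000/w³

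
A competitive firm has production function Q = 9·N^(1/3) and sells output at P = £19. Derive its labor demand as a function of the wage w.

N(w) = (57/w)^(3/2)

MP_N = (1/3)·9·N^(-2/3) = 3·N^(-2/3).
Setting P·MP_N = w: 57·N^(-2/3) = w.
Solving for N: N^(-2/3) = w/57, so N = (57/w)^(3/2).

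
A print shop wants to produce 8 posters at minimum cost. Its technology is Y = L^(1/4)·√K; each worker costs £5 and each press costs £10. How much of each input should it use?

L* = 16, K* = 16

Cost minimization requires the marginal rate of technical substitution to equal the input-price ratio: MP_L/MP_K = w/r.
Here MP_L/MP_K = (1/4)·(K/L)/(1/2) = 0.5·(K/L). Setting this equal to 5/10 = 0.5 gives K = L.
Substituting into Y = 8: L^(1/4)·(L)^(1/2) = 8.
Solving, L = 16 and K = 16.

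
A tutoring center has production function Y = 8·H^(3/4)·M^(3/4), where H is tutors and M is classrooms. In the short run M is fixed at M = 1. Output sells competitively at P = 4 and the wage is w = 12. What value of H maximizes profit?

With M = 1, MP_H = (3/4)·8·H^(-1/4)·1^(3/4) = 6·H^(-1/4).
Profit maximization for a price taker requires P·MP_H = w: 4·6·H^(-1/4) = 12.
So H^(-1/4) = 0.5, which gives H = 16.

H* = 16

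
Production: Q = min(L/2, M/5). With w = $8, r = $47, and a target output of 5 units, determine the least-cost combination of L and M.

With a fixed-proportions technology, the cost-minimizing bundle uses no slack in either input: L/2 = M/5 = Q.
So L = 2·5 = 10 and M = 5·5 = 25.

L* = 10, M* = 25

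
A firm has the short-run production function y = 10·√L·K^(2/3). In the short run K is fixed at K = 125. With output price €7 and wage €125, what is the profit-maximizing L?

With K = 125, MP_L = (1/2)·10·L^(-1/2)·125^(2/3) = 125·L^(-1/2).
Profit maximization for a price taker requires P·MP_L = w: 7·125·L^(-1/2) = 125.
So L^(-1/2) = 1/7, which gives L = 49.

L* = 49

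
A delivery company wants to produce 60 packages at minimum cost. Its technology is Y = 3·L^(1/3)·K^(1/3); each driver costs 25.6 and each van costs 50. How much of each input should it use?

L* = 125, K* = 64

Cost minimization requires the marginal rate of technical substitution to equal the input-price ratio: MP_L/MP_K = w/r.
Here MP_L/MP_K = (1/3)·(K/L)/(1/3) = (K/L). Setting this equal to 25.6/50 = 0.512 gives K = 0.512L.
Substituting into Y = 60: 3·L^(1/3)·(0.512L)^(1/3) = 60.
Solving, L = 125 and K = 64.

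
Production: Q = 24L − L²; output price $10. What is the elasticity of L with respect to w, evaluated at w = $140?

From P·MP_L = w with MP_L = 24 − 2L, labor demand is L(w) = (24 − w/10)/2.
dL/dw = −1/(20) = -0.05.
At w = 140, L = 5, so ε = (dL/dw)·(w/L) = (-0.05)·(140/5) = -1.4.

ε = -1.4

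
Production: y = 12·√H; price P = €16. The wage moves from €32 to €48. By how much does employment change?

ΔH = -5

From P·MP_H = w with MP_H = 6·H^(-1/2), the labor demand is H(w) = (96/w)^(2).
At w = 32: H = 9. At w = 48: H = 4.
ΔH = 4 − 9 = -5.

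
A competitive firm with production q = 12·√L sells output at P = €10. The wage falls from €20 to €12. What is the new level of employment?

From P·MP_L = w with MP_L = 6·L^(-1/2), the labor demand is L(w) = (60/w)^(2).
At w = 20: L = 9. At w = 12: L = 25.

L* = 25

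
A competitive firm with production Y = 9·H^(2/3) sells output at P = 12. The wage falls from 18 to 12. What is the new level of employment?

H* = 216

From P·MP_H = w with MP_H = 6·H^(-1/3), the labor demand is H(w) = (72/w)^(3).
At w = 18: H = 64. At w = 12: H = 216.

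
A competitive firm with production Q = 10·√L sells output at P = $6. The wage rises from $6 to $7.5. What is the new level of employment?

L* = 16

From P·MP_L = w with MP_L = 5·L^(-1/2), the labor demand is L(w) = (30/w)^(2).
At w = 6: L = 25. At w = 7.5: L = 16.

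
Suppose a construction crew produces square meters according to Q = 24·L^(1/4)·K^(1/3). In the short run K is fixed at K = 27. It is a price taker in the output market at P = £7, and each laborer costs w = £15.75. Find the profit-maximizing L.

With K = 27, MP_L = (1/4)·24·L^(-3/4)·27^(1/3) = 18·L^(-3/4).
Profit maximization for a price taker requires P·MP_L = w: 7·18·L^(-3/4) = 15.75.
So L^(-3/4) = 0.125, which gives L = 16.

L* = 16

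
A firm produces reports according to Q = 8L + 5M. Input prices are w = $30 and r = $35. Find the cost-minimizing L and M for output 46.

The inputs are perfect substitutes, so the firm uses whichever has the lower cost per unit of output.
Cost per unit of output via L is w/8 = 3.75; via M it is r/5 = 7. L is cheaper.
Producing Q = 46 with L alone: L = 5.75, M = 0.

L* = 5.75, M* = 0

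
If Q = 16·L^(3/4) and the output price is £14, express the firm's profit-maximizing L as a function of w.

L(w) = (168/w)^(4)

MP_L = (3/4)·16·L^(-1/4) = 12·L^(-1/4).
Setting P·MP_L = w: 168·L^(-1/4) = w.
Solving for L: L^(-1/4) = w/168, so L = (168/w)^(4).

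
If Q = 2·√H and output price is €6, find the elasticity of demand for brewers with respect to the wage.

ε = -2

MP_H = (1/2)·2·H^(-1/2), so P·MP_H = w gives 6·H^(-1/2) = w.
Solving, H(w) = (6/w)^(2). This is a constant-elasticity form: H ∝ w^(−2), so ε = −2.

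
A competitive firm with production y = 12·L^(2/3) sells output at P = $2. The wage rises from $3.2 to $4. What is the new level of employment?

From P·MP_L = w with MP_L = 8·L^(-1/3), the labor demand is L(w) = (16/w)^(3).
At w = 3.2: L = 125. At w = 4: L = 64.

L* = 64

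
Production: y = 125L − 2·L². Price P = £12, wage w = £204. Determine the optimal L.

L* = 27

The marginal product of L is MP_L = 125 − 4L.
A price-taking firm hires until the value of the marginal product equals the wage: P·MP_L = w, so 12·(125 − 4L) = 204.
Then 125 − 4L = 17, giving L = 27.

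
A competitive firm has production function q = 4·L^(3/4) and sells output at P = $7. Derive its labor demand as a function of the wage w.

MP_L = (3/4)·4·L^(-1/4) = 3·L^(-1/4).
Setting P·MP_L = w: 21·L^(-1/4) = w.
Solving for L: L^(-1/4) = w/21, so L = (21/w)^(4).

L(w) = 194481/w^(4)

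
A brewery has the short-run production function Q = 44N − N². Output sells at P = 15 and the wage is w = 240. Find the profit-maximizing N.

The marginal product of N is MP_N = 44 − 2N.
A price-taking firm hires until the value of the marginal product equals the wage: P·MP_N = w, so 15·(44 − 2N) = 240.
Then 44 − 2N = 16, giving N = 14.

N* = 14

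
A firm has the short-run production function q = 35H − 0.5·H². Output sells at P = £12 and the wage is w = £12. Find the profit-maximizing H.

H* = 34

The marginal product of H is MP_H = 35 − H.
A price-taking firm hires until the value of the marginal product equals the wage: P·MP_H = w, so 12·(35 − H) = 12.
Then 35 − H = 1, giving H = 34.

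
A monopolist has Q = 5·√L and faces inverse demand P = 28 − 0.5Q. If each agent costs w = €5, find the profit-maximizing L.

Marginal revenue from the inverse demand is MR = 28 − Q.
The marginal product is MP_L = 2.5·L^(-1/2).
A monopolist hires until marginal revenue product equals the wage: MR·MP_L = w.
At L, Q = 5·√L. Substituting and solving: (28 − 5·√L)·2.5·L^(-1/2) = 5 gives L = 16.

L* = 16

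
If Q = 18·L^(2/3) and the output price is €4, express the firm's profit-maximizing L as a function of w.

MP_L = (2/3)·18·L^(-1/3) = 12·L^(-1/3).
Setting P·MP_L = w: 48·L^(-1/3) = w.
Solving for L: L^(-1/3) = w/48, so L = (48/w)^(3).

L(w) = 110592/w³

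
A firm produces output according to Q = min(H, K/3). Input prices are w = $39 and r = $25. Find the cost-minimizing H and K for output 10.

H* = 10, K* = 30

With a fixed-proportions technology, the cost-minimizing bundle uses no slack in either input: H = K/3 = Q.
So H = 10 and K = 3·10 = 30.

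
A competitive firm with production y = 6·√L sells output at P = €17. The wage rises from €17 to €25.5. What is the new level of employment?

L* = 4

From P·MP_L = w with MP_L = 3·L^(-1/2), the labor demand is L(w) = (51/w)^(2).
At w = 17: L = 9. At w = 25.5: L = 4.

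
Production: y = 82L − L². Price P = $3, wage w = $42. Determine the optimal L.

L* = 34

The marginal product of L is MP_L = 82 − 2L.
A price-taking firm hires until the value of the marginal product equals the wage: P·MP_L = w, so 3·(82 − 2L) = 42.
Then 82 − 2L = 14, giving L = 34.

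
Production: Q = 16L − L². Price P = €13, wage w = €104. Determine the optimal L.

L* = 4

The marginal product of L is MP_L = 16 − 2L.
A price-taking firm hires until the value of the marginal product equals the wage: P·MP_L = w, so 13·(16 − 2L) = 104.
Then 16 − 2L = 8, giving L = 4.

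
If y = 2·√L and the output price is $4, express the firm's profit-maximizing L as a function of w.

L(w) = 16/w²

MP_L = (1/2)·2·L^(-1/2) = L^(-1/2).
Setting P·MP_L = w: 4·L^(-1/2) = w.
Solving for L: L^(-1/2) = w/4, so L = (4/w)^(2).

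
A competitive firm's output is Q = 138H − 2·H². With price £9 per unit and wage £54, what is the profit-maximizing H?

The marginal product of H is MP_H = 138 − 4H.
A price-taking firm hires until the value of the marginal product equals the wage: P·MP_H = w, so 9·(138 − 4H) = 54.
Then 138 − 4H = 6, giving H = 33.

H* = 33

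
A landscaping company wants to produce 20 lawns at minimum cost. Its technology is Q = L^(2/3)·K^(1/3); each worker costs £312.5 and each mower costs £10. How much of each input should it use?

L* = 8, K* = 125

Cost minimization requires the marginal rate of technical substitution to equal the input-price ratio: MP_L/MP_K = w/r.
Here MP_L/MP_K = (2/3)·(K/L)/(1/3) = 2·(K/L). Setting this equal to 312.5/10 = 31.25 gives K = 15.625L.
Substituting into Q = 20: L^(2/3)·(15.625L)^(1/3) = 20.
Solving, L = 8 and K = 125.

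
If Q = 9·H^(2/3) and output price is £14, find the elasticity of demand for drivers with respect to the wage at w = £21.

MP_H = (2/3)·9·H^(-1/3), so P·MP_H = w gives 84·H^(-1/3) = w.
Solving, H(w) = (84/w)^(3). This is a constant-elasticity form: H ∝ w^(−3), so ε = −3.

ε = -3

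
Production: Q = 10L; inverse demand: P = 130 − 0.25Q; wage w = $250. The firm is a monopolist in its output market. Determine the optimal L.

Marginal revenue from the inverse demand is MR = 130 − 0.5Q.
The marginal product is MP_L = 10.
A monopolist hires until marginal revenue product equals the wage: MR·MP_L = w.
(130 − 5L)·10 = 250, so L = 21.

L* = 21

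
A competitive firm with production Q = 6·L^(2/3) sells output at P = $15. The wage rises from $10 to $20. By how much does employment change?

ΔL = -189

From P·MP_L = w with MP_L = 4·L^(-1/3), the labor demand is L(w) = (60/w)^(3).
At w = 10: L = 216. At w = 20: L = 27.
ΔL = 27 − 216 = -189.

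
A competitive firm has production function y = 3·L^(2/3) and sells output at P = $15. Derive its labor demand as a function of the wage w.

L(w) = 27000/w³

MP_L = (2/3)·3·L^(-1/3) = 2·L^(-1/3).
Setting P·MP_L = w: 30·L^(-1/3) = w.
Solving for L: L^(-1/3) = w/30, so L = (30/w)^(3).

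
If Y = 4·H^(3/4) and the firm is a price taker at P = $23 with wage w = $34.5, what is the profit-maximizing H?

MP_H = (3/4)·4·H^(-1/4) = 3·H^(-1/4).
Profit maximization for a price taker requires P·MP_H = w: 23·3·H^(-1/4) = 34.5.
So H^(-1/4) = 0.5, which gives H = 16.

H* = 16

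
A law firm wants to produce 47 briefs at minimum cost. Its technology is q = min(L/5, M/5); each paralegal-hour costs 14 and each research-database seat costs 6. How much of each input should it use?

L* = 235, M* = 235

With a fixed-proportions technology, the cost-minimizing bundle uses no slack in either input: L/5 = M/5 = q.
So L = 5·47 = 235 and M = 5·47 = 235.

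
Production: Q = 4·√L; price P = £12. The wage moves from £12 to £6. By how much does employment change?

ΔL = 12

From P·MP_L = w with MP_L = 2·L^(-1/2), the labor demand is L(w) = (24/w)^(2).
At w = 12: L = 4. At w = 6: L = 16.
ΔL = 16 − 4 = 12.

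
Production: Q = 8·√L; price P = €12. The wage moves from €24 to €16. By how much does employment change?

ΔL = 5

From P·MP_L = w with MP_L = 4·L^(-1/2), the labor demand is L(w) = (48/w)^(2).
At w = 24: L = 4. At w = 16: L = 9.
ΔL = 9 − 4 = 5.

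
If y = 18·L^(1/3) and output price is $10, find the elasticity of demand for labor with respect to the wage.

ε = -1.5

MP_L = (1/3)·18·L^(-2/3), so P·MP_L = w gives 60·L^(-2/3) = w.
Solving, L(w) = (60/w)^(3/2). This is a constant-elasticity form: L ∝ w^(−3/2), so ε = −3/2.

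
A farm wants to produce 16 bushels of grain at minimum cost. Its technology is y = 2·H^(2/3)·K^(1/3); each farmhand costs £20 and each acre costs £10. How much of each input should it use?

Cost minimization requires the marginal rate of technical substitution to equal the input-price ratio: MP_H/MP_K = w/r.
Here MP_H/MP_K = (2/3)·(K/H)/(1/3) = 2·(K/H). Setting this equal to 20/10 = 2 gives K = H.
Substituting into y = 16: 2·H^(2/3)·(H)^(1/3) = 16.
Solving, H = 8 and K = 8.

H* = 8, K* = 8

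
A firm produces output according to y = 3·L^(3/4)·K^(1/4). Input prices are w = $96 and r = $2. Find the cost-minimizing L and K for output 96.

Cost minimization requires the marginal rate of technical substitution to equal the input-price ratio: MP_L/MP_K = w/r.
Here MP_L/MP_K = (3/4)·(K/L)/(1/4) = 3·(K/L). Setting this equal to 96/2 = 48 gives K = 16L.
Substituting into y = 96: 3·L^(3/4)·(16L)^(1/4) = 96.
Solving, L = 16 and K = 256.

L* = 16, K* = 256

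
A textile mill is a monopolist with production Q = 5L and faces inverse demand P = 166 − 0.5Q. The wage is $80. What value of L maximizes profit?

L* = 30

Marginal revenue from the inverse demand is MR = 166 − Q.
The marginal product is MP_L = 5.
A monopolist hires until marginal revenue product equals the wage: MR·MP_L = w.
(166 − 5L)·5 = 80, so L = 30.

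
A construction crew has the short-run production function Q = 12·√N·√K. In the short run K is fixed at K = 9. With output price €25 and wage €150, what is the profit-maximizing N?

With K = 9, MP_N = (1/2)·12·N^(-1/2)·9^(1/2) = 18·N^(-1/2).
Profit maximization for a price taker requires P·MP_N = w: 25·18·N^(-1/2) = 150.
So N^(-1/2) = 1/3, which gives N = 9.

N* = 9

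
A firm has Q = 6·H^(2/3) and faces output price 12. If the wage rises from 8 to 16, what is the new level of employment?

From P·MP_H = w with MP_H = 4·H^(-1/3), the labor demand is H(w) = (48/w)^(3).
At w = 8: H = 216. At w = 16: H = 27.

H* = 27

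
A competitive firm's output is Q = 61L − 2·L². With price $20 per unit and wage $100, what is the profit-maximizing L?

The marginal product of L is MP_L = 61 − 4L.
A price-taking firm hires until the value of the marginal product equals the wage: P·MP_L = w, so 20·(61 − 4L) = 100.
Then 61 − 4L = 5, giving L = 14.

L* = 14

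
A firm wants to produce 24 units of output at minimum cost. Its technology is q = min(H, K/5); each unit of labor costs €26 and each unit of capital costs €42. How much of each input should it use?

With a fixed-proportions technology, the cost-minimizing bundle uses no slack in either input: H = K/5 = q.
So H = 24 and K = 5·24 = 120.

H* = 24, K* = 120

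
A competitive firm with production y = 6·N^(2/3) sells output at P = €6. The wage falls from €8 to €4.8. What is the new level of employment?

From P·MP_N = w with MP_N = 4·N^(-1/3), the labor demand is N(w) = (24/w)^(3).
At w = 8: N = 27. At w = 4.8: N = 125.

N* = 125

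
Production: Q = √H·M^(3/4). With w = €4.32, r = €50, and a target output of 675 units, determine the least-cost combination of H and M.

Cost minimization requires the marginal rate of technical substitution to equal the input-price ratio: MP_H/MP_M = w/r.
Here MP_H/MP_M = (1/2)·(M/H)/(3/4) = (2/3)·(M/H). Setting this equal to 4.32/50 = 0.0864 gives M = 0.1296H.
Substituting into Q = 675: H^(1/2)·(0.1296H)^(3/4) = 675.
Solving, H = 625 and M = 81.

H* = 625, M* = 81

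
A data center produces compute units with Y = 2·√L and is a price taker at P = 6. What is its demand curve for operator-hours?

MP_L = (1/2)·2·L^(-1/2) = L^(-1/2).
Setting P·MP_L = w: 6·L^(-1/2) = w.
Solving for L: L^(-1/2) = w/6, so L = (6/w)^(2).

L(w) = 36/w²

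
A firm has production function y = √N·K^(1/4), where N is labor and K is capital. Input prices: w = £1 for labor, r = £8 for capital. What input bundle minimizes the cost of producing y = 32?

Cost minimization requires the marginal rate of technical substitution to equal the input-price ratio: MP_N/MP_K = w/r.
Here MP_N/MP_K = (1/2)·(K/N)/(1/4) = 2·(K/N). Setting this equal to 1/8 = 0.125 gives K = 0.0625N.
Substituting into y = 32: N^(1/2)·(0.0625N)^(1/4) = 32.
Solving, N = 256 and K = 16.

N* = 256, K* = 16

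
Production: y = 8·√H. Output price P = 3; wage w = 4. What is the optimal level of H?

H* = 9

MP_H = (1/2)·8·H^(-1/2) = 4·H^(-1/2).
Profit maximization for a price taker requires P·MP_H = w: 3·4·H^(-1/2) = 4.
So H^(-1/2) = 1/3, which gives H = 9.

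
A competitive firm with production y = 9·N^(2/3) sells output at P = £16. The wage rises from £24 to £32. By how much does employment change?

ΔN = -37

From P·MP_N = w with MP_N = 6·N^(-1/3), the labor demand is N(w) = (96/w)^(3).
At w = 24: N = 64. At w = 32: N = 27.
ΔN = 27 − 64 = -37.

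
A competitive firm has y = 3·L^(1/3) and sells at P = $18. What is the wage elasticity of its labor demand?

ε = -1.5

MP_L = (1/3)·3·L^(-2/3), so P·MP_L = w gives 18·L^(-2/3) = w.
Solving, L(w) = (18/w)^(3/2). This is a constant-elasticity form: L ∝ w^(−3/2), so ε = −3/2.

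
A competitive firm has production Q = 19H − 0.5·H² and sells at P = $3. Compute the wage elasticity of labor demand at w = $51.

From P·MP_H = w with MP_H = 19 − H, labor demand is H(w) = 19 − w/3.
dH/dw = −1/(3) = -1/3.
At w = 51, H = 2, so ε = (dH/dw)·(w/H) = (-1/3)·(51/2) = -8.5.

ε = -8.5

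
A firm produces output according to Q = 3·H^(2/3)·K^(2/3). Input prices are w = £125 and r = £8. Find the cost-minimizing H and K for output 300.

Cost minimization requires the marginal rate of technical substitution to equal the input-price ratio: MP_H/MP_K = w/r.
Here MP_H/MP_K = (2/3)·(K/H)/(2/3) = (K/H). Setting this equal to 125/8 = 15.625 gives K = 15.625H.
Substituting into Q = 300: 3·H^(2/3)·(15.625H)^(2/3) = 300.
Solving, H = 8 and K = 125.

H* = 8, K* = 125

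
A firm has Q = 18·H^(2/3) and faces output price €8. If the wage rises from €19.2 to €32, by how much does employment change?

From P·MP_H = w with MP_H = 12·H^(-1/3), the labor demand is H(w) = (96/w)^(3).
At w = 19.2: H = 125. At w = 32: H = 27.
ΔH = 27 − 125 = -98.

ΔH = -98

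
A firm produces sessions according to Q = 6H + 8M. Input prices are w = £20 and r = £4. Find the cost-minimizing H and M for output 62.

H* = 0, M* = 7.75

The inputs are perfect substitutes, so the firm uses whichever has the lower cost per unit of output.
Cost per unit of output via H is w/6 = 10/3; via M it is r/8 = 0.5. M is cheaper.
Producing Q = 62 with M alone: H = 0, M = 7.75.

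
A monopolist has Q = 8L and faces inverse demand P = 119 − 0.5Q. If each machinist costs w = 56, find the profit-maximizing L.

Marginal revenue from the inverse demand is MR = 119 − Q.
The marginal product is MP_L = 8.
A monopolist hires until marginal revenue product equals the wage: MR·MP_L = w.
(119 − 8L)·8 = 56, so L = 14.

L* = 14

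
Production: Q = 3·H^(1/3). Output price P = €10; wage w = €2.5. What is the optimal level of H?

H* = 8

MP_H = (1/3)·3·H^(-2/3) = H^(-2/3).
Profit maximization for a price taker requires P·MP_H = w: 10·H^(-2/3) = 2.5.
So H^(-2/3) = 0.25, which gives H = 8.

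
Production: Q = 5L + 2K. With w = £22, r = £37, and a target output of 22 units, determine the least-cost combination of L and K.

The inputs are perfect substitutes, so the firm uses whichever has the lower cost per unit of output.
Cost per unit of output via L is w/5 = 4.4; via K it is r/2 = 18.5. L is cheaper.
Producing Q = 22 with L alone: L = 4.4, K = 0.

L* = 4.4, K* = 0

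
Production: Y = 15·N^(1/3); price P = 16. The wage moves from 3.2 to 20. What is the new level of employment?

From P·MP_N = w with MP_N = 5·N^(-2/3), the labor demand is N(w) = (80/w)^(3/2).
At w = 3.2: N = 125. At w = 20: N = 8.

N* = 8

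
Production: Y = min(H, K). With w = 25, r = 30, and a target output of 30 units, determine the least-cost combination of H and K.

With a fixed-proportions technology, the cost-minimizing bundle uses no slack in either input: H = K = Y.
So H = 30 and K = 30.

H* = 30, K* = 30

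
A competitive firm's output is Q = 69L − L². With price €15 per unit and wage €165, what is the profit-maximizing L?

The marginal product of L is MP_L = 69 − 2L.
A price-taking firm hires until the value of the marginal product equals the wage: P·MP_L = w, so 15·(69 − 2L) = 165.
Then 69 − 2L = 11, giving L = 29.

L* = 29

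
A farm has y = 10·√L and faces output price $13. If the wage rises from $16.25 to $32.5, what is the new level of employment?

L* = 4

From P·MP_L = w with MP_L = 5·L^(-1/2), the labor demand is L(w) = (65/w)^(2).
At w = 16.25: L = 16. At w = 32.5: L = 4.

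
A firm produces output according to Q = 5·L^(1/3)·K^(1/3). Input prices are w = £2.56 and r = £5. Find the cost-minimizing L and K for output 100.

L* = 125, K* = 64

Cost minimization requires the marginal rate of technical substitution to equal the input-price ratio: MP_L/MP_K = w/r.
Here MP_L/MP_K = (1/3)·(K/L)/(1/3) = (K/L). Setting this equal to 2.56/5 = 0.512 gives K = 0.512L.
Substituting into Q = 100: 5·L^(1/3)·(0.512L)^(1/3) = 100.
Solving, L = 125 and K = 64.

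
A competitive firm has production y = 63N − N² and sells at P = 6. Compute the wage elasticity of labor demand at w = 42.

From P·MP_N = w with MP_N = 63 − 2N, labor demand is N(w) = (63 − w/6)/2.
dN/dw = −1/(12) = -1/12.
At w = 42, N = 28, so ε = (dN/dw)·(w/N) = (-1/12)·(42/28) = -0.125.

ε = -0.125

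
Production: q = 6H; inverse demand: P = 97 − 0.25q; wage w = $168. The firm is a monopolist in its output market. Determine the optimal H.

Marginal revenue from the inverse demand is MR = 97 − 0.5q.
The marginal product is MP_H = 6.
A monopolist hires until marginal revenue product equals the wage: MR·MP_H = w.
(97 − 3H)·6 = 168, so H = 23.

H* = 23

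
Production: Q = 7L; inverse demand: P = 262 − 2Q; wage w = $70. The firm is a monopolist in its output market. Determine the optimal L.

Marginal revenue from the inverse demand is MR = 262 − 4Q.
The marginal product is MP_L = 7.
A monopolist hires until marginal revenue product equals the wage: MR·MP_L = w.
(262 − 28L)·7 = 70, so L = 9.

L* = 9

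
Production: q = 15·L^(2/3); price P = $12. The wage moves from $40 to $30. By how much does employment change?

From P·MP_L = w with MP_L = 10·L^(-1/3), the labor demand is L(w) = (120/w)^(3).
At w = 40: L = 27. At w = 30: L = 64.
ΔL = 64 − 27 = 37.

ΔL = 37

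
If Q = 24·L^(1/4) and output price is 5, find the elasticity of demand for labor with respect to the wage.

ε = -4/3

MP_L = (1/4)·24·L^(-3/4), so P·MP_L = w gives 30·L^(-3/4) = w.
Solving, L(w) = (30/w)^(4/3). This is a constant-elasticity form: L ∝ w^(−4/3), so ε = −4/3.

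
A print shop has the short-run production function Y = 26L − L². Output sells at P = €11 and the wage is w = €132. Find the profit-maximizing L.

L* = 7

The marginal product of L is MP_L = 26 − 2L.
A price-taking firm hires until the value of the marginal product equals the wage: P·MP_L = w, so 11·(26 − 2L) = 132.
Then 26 − 2L = 12, giving L = 7.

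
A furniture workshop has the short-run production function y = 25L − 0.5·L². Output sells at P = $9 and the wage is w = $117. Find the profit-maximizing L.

The marginal product of L is MP_L = 25 − L.
A price-taking firm hires until the value of the marginal product equals the wage: P·MP_L = w, so 9·(25 − L) = 117.
Then 25 − L = 13, giving L = 12.

L* = 12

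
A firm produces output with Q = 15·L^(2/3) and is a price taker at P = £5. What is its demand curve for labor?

MP_L = (2/3)·15·L^(-1/3) = 10·L^(-1/3).
Setting P·MP_L = w: 50·L^(-1/3) = w.
Solving for L: L^(-1/3) = w/50, so L = (50/w)^(3).

L(w) = 125000/w³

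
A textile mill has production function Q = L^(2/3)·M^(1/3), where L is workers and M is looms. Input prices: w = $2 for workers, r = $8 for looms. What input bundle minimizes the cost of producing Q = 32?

Cost minimization requires the marginal rate of technical substitution to equal the input-price ratio: MP_L/MP_M = w/r.
Here MP_L/MP_M = (2/3)·(M/L)/(1/3) = 2·(M/L). Setting this equal to 2/8 = 0.25 gives M = 0.125L.
Substituting into Q = 32: L^(2/3)·(0.125L)^(1/3) = 32.
Solving, L = 64 and M = 8.

L* = 64, M* = 8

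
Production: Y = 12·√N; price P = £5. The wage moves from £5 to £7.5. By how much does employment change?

ΔN = -20

From P·MP_N = w with MP_N = 6·N^(-1/2), the labor demand is N(w) = (30/w)^(2).
At w = 5: N = 36. At w = 7.5: N = 16.
ΔN = 16 − 36 = -20.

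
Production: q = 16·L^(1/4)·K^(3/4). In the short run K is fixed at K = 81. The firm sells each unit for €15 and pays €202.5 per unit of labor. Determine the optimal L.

With K = 81, MP_L = (1/4)·16·L^(-3/4)·81^(3/4) = 108·L^(-3/4).
Profit maximization for a price taker requires P·MP_L = w: 15·108·L^(-3/4) = 202.5.
So L^(-3/4) = 0.125, which gives L = 16.

L* = 16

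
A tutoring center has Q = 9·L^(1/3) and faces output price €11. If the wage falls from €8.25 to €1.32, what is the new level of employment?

L* = 125

From P·MP_L = w with MP_L = 3·L^(-2/3), the labor demand is L(w) = (33/w)^(3/2).
At w = 8.25: L = 8. At w = 1.32: L = 125.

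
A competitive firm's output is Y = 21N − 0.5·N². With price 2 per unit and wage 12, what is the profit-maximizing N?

N* = 15

The marginal product of N is MP_N = 21 − N.
A price-taking firm hires until the value of the marginal product equals the wage: P·MP_N = w, so 2·(21 − N) = 12.
Then 21 − N = 6, giving N = 15.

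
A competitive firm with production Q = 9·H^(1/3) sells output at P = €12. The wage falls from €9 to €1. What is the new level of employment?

H* = 216

From P·MP_H = w with MP_H = 3·H^(-2/3), the labor demand is H(w) = (36/w)^(3/2).
At w = 9: H = 8. At w = 1: H = 216.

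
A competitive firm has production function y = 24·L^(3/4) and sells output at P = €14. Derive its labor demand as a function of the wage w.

MP_L = (3/4)·24·L^(-1/4) = 18·L^(-1/4).
Setting P·MP_L = w: 252·L^(-1/4) = w.
Solving for L: L^(-1/4) = w/252, so L = (252/w)^(4).

L(w) = (252/w)^(4)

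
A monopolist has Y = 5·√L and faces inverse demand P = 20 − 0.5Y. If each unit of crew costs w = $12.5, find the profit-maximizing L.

Marginal revenue from the inverse demand is MR = 20 − Y.
The marginal product is MP_L = 2.5·L^(-1/2).
A monopolist hires until marginal revenue product equals the wage: MR·MP_L = w.
At L, Y = 5·√L. Substituting and solving: (20 − 5·√L)·2.5·L^(-1/2) = 12.5 gives L = 4.

L* = 4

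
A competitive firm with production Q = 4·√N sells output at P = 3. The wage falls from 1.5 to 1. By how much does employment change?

ΔN = 20

From P·MP_N = w with MP_N = 2·N^(-1/2), the labor demand is N(w) = (6/w)^(2).
At w = 1.5: N = 16. At w = 1: N = 36.
ΔN = 36 − 16 = 20.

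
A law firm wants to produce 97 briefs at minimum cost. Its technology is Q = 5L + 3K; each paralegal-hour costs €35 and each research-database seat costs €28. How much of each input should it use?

L* = 19.4, K* = 0

The inputs are perfect substitutes, so the firm uses whichever has the lower cost per unit of output.
Cost per unit of output via L is w/5 = 7; via K it is r/3 = 28/3. L is cheaper.
Producing Q = 97 with L alone: L = 19.4, K = 0.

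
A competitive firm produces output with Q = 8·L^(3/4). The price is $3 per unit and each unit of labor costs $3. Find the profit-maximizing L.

L* = 1296

MP_L = (3/4)·8·L^(-1/4) = 6·L^(-1/4).
Profit maximization for a price taker requires P·MP_L = w: 3·6·L^(-1/4) = 3.
So L^(-1/4) = 1/6, which gives L = 1296.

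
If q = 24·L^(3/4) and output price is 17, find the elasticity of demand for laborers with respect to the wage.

MP_L = (3/4)·24·L^(-1/4), so P·MP_L = w gives 306·L^(-1/4) = w.
Solving, L(w) = (306/w)^(4). This is a constant-elasticity form: L ∝ w^(−4), so ε = −4.

ε = -4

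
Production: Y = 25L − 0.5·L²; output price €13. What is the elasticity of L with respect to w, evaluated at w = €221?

ε = -2.125

From P·MP_L = w with MP_L = 25 − L, labor demand is L(w) = 25 − w/13.
dL/dw = −1/(13) = -1/13.
At w = 221, L = 8, so ε = (dL/dw)·(w/L) = (-1/13)·(221/8) = -2.125.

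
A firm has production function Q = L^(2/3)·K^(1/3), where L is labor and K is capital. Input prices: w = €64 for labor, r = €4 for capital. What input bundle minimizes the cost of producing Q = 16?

Cost minimization requires the marginal rate of technical substitution to equal the input-price ratio: MP_L/MP_K = w/r.
Here MP_L/MP_K = (2/3)·(K/L)/(1/3) = 2·(K/L). Setting this equal to 64/4 = 16 gives K = 8L.
Substituting into Q = 16: L^(2/3)·(8L)^(1/3) = 16.
Solving, L = 8 and K = 64.

L* = 8, K* = 64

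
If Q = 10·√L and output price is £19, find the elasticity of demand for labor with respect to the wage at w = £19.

ε = -2

MP_L = (1/2)·10·L^(-1/2), so P·MP_L = w gives 95·L^(-1/2) = w.
Solving, L(w) = (95/w)^(2). This is a constant-elasticity form: L ∝ w^(−2), so ε = −2.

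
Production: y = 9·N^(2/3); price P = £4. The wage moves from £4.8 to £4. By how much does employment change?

ΔN = 91

From P·MP_N = w with MP_N = 6·N^(-1/3), the labor demand is N(w) = (24/w)^(3).
At w = 4.8: N = 125. At w = 4: N = 216.
ΔN = 216 − 125 = 91.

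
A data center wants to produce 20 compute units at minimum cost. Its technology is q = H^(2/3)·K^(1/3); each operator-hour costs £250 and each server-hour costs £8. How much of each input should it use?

Cost minimization requires the marginal rate of technical substitution to equal the input-price ratio: MP_H/MP_K = w/r.
Here MP_H/MP_K = (2/3)·(K/H)/(1/3) = 2·(K/H). Setting this equal to 250/8 = 31.25 gives K = 15.625H.
Substituting into q = 20: H^(2/3)·(15.625H)^(1/3) = 20.
Solving, H = 8 and K = 125.

H* = 8, K* = 125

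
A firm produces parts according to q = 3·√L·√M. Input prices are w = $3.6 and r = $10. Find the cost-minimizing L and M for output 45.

Cost minimization requires the marginal rate of technical substitution to equal the input-price ratio: MP_L/MP_M = w/r.
Here MP_L/MP_M = (1/2)·(M/L)/(1/2) = (M/L). Setting this equal to 3.6/10 = 0.36 gives M = 0.36L.
Substituting into q = 45: 3·L^(1/2)·(0.36L)^(1/2) = 45.
Solving, L = 25 and M = 9.

L* = 25, M* = 9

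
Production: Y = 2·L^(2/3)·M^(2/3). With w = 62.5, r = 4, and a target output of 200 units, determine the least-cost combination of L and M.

L* = 8, M* = 125

Cost minimization requires the marginal rate of technical substitution to equal the input-price ratio: MP_L/MP_M = w/r.
Here MP_L/MP_M = (2/3)·(M/L)/(2/3) = (M/L). Setting this equal to 62.5/4 = 15.625 gives M = 15.625L.
Substituting into Y = 200: 2·L^(2/3)·(15.625L)^(2/3) = 200.
Solving, L = 8 and M = 125.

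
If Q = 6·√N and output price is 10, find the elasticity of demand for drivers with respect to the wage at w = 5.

MP_N = (1/2)·6·N^(-1/2), so P·MP_N = w gives 30·N^(-1/2) = w.
Solving, N(w) = (30/w)^(2). This is a constant-elasticity form: N ∝ w^(−2), so ε = −2.

ε = -2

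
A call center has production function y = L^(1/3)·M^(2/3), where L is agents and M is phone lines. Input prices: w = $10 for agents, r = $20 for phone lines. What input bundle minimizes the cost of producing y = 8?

L* = 8, M* = 8

Cost minimization requires the marginal rate of technical substitution to equal the input-price ratio: MP_L/MP_M = w/r.
Here MP_L/MP_M = (1/3)·(M/L)/(2/3) = 0.5·(M/L). Setting this equal to 10/20 = 0.5 gives M = L.
Substituting into y = 8: L^(1/3)·(L)^(2/3) = 8.
Solving, L = 8 and M = 8.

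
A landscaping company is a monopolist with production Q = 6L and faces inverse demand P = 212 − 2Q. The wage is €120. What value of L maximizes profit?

Marginal revenue from the inverse demand is MR = 212 − 4Q.
The marginal product is MP_L = 6.
A monopolist hires until marginal revenue product equals the wage: MR·MP_L = w.
(212 − 24L)·6 = 120, so L = 8.

L* = 8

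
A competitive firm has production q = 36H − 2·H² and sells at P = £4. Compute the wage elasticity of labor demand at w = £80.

From P·MP_H = w with MP_H = 36 − 4H, labor demand is H(w) = (36 − w/4)/4.
dH/dw = −1/(16) = -0.0625.
At w = 80, H = 4, so ε = (dH/dw)·(w/H) = (-0.0625)·(80/4) = -1.25.

ε = -1.25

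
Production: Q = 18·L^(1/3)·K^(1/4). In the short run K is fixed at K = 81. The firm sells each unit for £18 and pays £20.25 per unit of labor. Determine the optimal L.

L* = 64

With K = 81, MP_L = (1/3)·18·L^(-2/3)·81^(1/4) = 18·L^(-2/3).
Profit maximization for a price taker requires P·MP_L = w: 18·18·L^(-2/3) = 20.25.
So L^(-2/3) = 0.0625, which gives L = 64.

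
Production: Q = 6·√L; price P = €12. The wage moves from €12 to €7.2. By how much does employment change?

ΔL = 16

From P·MP_L = w with MP_L = 3·L^(-1/2), the labor demand is L(w) = (36/w)^(2).
At w = 12: L = 9. At w = 7.2: L = 25.
ΔL = 25 − 9 = 16.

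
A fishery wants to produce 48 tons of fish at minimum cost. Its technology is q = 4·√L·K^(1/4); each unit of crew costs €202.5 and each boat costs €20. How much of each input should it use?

Cost minimization requires the marginal rate of technical substitution to equal the input-price ratio: MP_L/MP_K = w/r.
Here MP_L/MP_K = (1/2)·(K/L)/(1/4) = 2·(K/L). Setting this equal to 202.5/20 = 10.125 gives K = 5.0625L.
Substituting into q = 48: 4·L^(1/2)·(5.0625L)^(1/4) = 48.
Solving, L = 16 and K = 81.

L* = 16, K* = 81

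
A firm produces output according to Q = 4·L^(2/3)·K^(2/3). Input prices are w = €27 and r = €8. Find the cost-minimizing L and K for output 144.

Cost minimization requires the marginal rate of technical substitution to equal the input-price ratio: MP_L/MP_K = w/r.
Here MP_L/MP_K = (2/3)·(K/L)/(2/3) = (K/L). Setting this equal to 27/8 = 3.375 gives K = 3.375L.
Substituting into Q = 144: 4·L^(2/3)·(3.375L)^(2/3) = 144.
Solving, L = 8 and K = 27.

L* = 8, K* = 27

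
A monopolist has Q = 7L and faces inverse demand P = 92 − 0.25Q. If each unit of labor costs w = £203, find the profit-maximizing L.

Marginal revenue from the inverse demand is MR = 92 − 0.5Q.
The marginal product is MP_L = 7.
A monopolist hires until marginal revenue product equals the wage: MR·MP_L = w.
(92 − 3.5L)·7 = 203, so L = 18.

L* = 18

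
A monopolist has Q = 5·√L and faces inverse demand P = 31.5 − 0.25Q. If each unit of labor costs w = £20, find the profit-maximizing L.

Marginal revenue from the inverse demand is MR = 31.5 − 0.5Q.
The marginal product is MP_L = 2.5·L^(-1/2).
A monopolist hires until marginal revenue product equals the wage: MR·MP_L = w.
At L, Q = 5·√L. Substituting and solving: (31.5 − 2.5·√L)·2.5·L^(-1/2) = 20 gives L = 9.

L* = 9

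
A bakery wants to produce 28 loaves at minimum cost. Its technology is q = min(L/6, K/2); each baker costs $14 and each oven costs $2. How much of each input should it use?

L* = 168, K* = 56

With a fixed-proportions technology, the cost-minimizing bundle uses no slack in either input: L/6 = K/2 = q.
So L = 6·28 = 168 and K = 2·28 = 56.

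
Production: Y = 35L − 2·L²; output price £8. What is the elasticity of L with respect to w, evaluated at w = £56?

ε = -0.25

From P·MP_L = w with MP_L = 35 − 4L, labor demand is L(w) = (35 − w/8)/4.
dL/dw = −1/(32) = -0.03125.
At w = 56, L = 7, so ε = (dL/dw)·(w/L) = (-0.03125)·(56/7) = -0.25.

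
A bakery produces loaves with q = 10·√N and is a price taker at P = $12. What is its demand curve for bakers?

MP_N = (1/2)·10·N^(-1/2) = 5·N^(-1/2).
Setting P·MP_N = w: 60·N^(-1/2) = w.
Solving for N: N^(-1/2) = w/60, so N = (60/w)^(2).

N(w) = 3600/w²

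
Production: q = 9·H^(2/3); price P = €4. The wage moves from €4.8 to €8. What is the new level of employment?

From P·MP_H = w with MP_H = 6·H^(-1/3), the labor demand is H(w) = (24/w)^(3).
At w = 4.8: H = 125. At w = 8: H = 27.

H* = 27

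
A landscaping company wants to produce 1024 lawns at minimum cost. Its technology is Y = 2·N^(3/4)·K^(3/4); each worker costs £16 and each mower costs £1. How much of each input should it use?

Cost minimization requires the marginal rate of technical substitution to equal the input-price ratio: MP_N/MP_K = w/r.
Here MP_N/MP_K = (3/4)·(K/N)/(3/4) = (K/N). Setting this equal to 16/1 = 16 gives K = 16N.
Substituting into Y = 1024: 2·N^(3/4)·(16N)^(3/4) = 1024.
Solving, N = 16 and K = 256.

N* = 16, K* = 256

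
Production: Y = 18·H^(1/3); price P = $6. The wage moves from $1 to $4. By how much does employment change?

ΔH = -189

From P·MP_H = w with MP_H = 6·H^(-2/3), the labor demand is H(w) = (36/w)^(3/2).
At w = 1: H = 216. At w = 4: H = 27.
ΔH = 27 − 216 = -189.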